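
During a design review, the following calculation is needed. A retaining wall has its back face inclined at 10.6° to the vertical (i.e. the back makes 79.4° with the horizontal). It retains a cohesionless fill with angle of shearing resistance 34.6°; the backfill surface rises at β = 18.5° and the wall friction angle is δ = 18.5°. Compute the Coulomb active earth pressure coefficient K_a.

K_a = sin²(α+φ) / [sin²α · sin(α−δ) · (1 + √{sin(φ+δ)sin(φ−β) / (sin(α−δ)sin(α+β))})²].
With α = 79.4°, φ = 34.6°, δ = 18.5°, β = 18.5°: K_a = 0.4358.

0.436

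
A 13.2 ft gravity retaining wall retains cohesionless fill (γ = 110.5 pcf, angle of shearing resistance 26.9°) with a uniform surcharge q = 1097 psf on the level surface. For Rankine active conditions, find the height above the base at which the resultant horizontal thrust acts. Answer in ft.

K_a = 0.3770.
Triangular part P₁ = ½K_aγH² = 3629 at H/3 = 4.400 ft; rectangular part P₂ = K_a q H = 5459 at H/2 = 6.600 ft.
ȳ = (P₁·4.400 + P₂·6.600)/(P₁+P₂) = 5.721 ft.

5.72 ft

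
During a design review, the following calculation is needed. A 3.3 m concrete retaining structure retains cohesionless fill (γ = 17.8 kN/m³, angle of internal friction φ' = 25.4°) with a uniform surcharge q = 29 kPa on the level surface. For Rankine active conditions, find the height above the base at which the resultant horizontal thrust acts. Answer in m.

1.37 m

K_a = 0.3996.
Triangular part P₁ = ½K_aγH² = 38.73 at H/3 = 1.100 m; rectangular part P₂ = K_a q H = 38.25 at H/2 = 1.650 m.
ȳ = (P₁·1.100 + P₂·1.650)/(P₁+P₂) = 1.373 m.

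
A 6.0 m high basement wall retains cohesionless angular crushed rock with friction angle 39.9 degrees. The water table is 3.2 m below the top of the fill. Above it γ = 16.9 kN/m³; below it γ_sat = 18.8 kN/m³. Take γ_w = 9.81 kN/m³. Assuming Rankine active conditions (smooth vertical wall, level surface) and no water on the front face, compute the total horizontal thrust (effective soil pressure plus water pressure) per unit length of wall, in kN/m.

K_a = tan²(45° − φ/2) = 0.2184.
γ' = 18.8 − 9.81 = 8.990 kN/m³. Depth below WT = 2.8 m.
σ'_h at WT = K_a γ d_w = 11.81 kPa; at base = 11.81 + K_a γ' × 2.8 = 17.31 kPa.
P₁ (0–3.2 m) = ½×11.81×3.2 = 18.90. P₂ (3.2–6.0 m) = ½(11.81+17.31)×2.8 = 40.77.
P_w = ½ γ_w h₂² = 0.5×9.81×2.8² = 38.46. Total = 18.90+40.77+38.46 = 98.13 kN/m.

98.1 kN/m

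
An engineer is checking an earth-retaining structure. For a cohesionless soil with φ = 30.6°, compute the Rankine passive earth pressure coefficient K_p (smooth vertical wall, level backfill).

K_p = (1 + sin φ)/(1 − sin φ) = tan²(45° + 30.6°/2) = 3.074.

3.07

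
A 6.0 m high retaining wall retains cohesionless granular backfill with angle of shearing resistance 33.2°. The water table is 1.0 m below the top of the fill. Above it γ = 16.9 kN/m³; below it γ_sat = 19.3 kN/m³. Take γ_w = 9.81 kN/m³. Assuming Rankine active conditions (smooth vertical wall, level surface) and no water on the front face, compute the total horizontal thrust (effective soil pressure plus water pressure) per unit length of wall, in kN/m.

184 kN/m

K_a = tan²(45° − φ/2) = 0.2924.
γ' = 19.3 − 9.81 = 9.490 kN/m³. Depth below WT = 5.0 m.
σ'_h at WT = K_a γ d_w = 4.941 kPa; at base = 4.941 + K_a γ' × 5.0 = 18.81 kPa.
P₁ (0–1.0 m) = ½×4.941×1.0 = 2.470. P₂ (1.0–6.0 m) = ½(4.941+18.81)×5.0 = 59.38.
P_w = ½ γ_w h₂² = 0.5×9.81×5.0² = 122.6. Total = 2.470+59.38+122.6 = 184.5 kN/m.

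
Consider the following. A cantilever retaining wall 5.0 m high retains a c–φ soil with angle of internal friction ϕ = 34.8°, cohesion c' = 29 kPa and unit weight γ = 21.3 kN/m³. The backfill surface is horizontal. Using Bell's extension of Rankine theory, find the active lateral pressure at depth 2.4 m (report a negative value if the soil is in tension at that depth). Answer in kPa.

-16.4 kPa

K_a = (1 − sin φ)/(1 + sin φ) = 0.2733.
σ_a = K_a γ z − 2c√K_a = 0.2733×21.3×2.4 − 2×29×0.5228 = -16.35 kPa.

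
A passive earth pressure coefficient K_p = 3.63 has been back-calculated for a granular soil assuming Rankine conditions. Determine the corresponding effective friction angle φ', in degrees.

K_p = (1+sin φ)/(1−sin φ) ⇒ sin φ = (K_p − 1)/(K_p + 1) = 0.5680.
φ = arcsin(0.5680) = 34.61°.

34.6°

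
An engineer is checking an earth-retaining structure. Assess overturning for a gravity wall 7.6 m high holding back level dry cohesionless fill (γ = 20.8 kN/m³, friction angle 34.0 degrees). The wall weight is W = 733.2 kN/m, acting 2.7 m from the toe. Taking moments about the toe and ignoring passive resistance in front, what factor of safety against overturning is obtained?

K_a = tan²(45° − 34.0°/2) = 0.2827.
P_a = ½K_aγH² = 0.5×0.2827×20.8×7.6² = 169.8 kN/m, acting at H/3 = 2.533 m above the base.
Overturning moment M_o = P_a × H/3 = 169.8 × 2.533 = 430.2.
Resisting moment M_r = W × 2.7 = 733.2 × 2.7 = 1980.
FS_overturning = M_r/M_o = 1980/430.2 = 4.601.

4.60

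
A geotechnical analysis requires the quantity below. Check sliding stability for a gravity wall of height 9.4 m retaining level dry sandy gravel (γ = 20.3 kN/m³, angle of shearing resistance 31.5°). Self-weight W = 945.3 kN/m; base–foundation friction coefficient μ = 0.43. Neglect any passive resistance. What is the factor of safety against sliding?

K_a = tan²(45° − 31.5°/2) = 0.3136.
P_a = ½K_aγH² = 0.5×0.3136×20.3×9.4² = 281.3 kN/m, acting at H/3 = 3.133 m above the base.
FS_sliding = μW / P_a = 0.43×945.3 / 281.3 = 1.445.

1.45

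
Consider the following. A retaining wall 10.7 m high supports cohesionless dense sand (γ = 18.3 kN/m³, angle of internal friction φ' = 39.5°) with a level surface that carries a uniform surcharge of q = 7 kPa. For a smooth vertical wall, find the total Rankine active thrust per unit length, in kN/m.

K_a = tan²(45° − φ/2) = 0.2224.
Soil triangle: ½ K_a γ H² = 0.5×0.2224×18.3×10.7² = 233.0 kN/m.
Surcharge rectangle: K_a q H = 0.2224×7×10.7 = 16.66 kN/m.
Total = 233.0 + 16.66 = 249.7 kN/m.

250 kN/m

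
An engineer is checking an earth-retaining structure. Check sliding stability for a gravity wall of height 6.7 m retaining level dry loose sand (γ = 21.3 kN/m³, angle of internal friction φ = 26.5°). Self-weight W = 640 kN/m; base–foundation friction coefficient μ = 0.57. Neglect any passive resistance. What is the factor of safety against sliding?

K_a = tan²(45° − 26.5°/2) = 0.3829.
P_a = ½K_aγH² = 0.5×0.3829×21.3×6.7² = 183.1 kN/m, acting at H/3 = 2.233 m above the base.
FS_sliding = μW / P_a = 0.57×640 / 183.1 = 1.993.

1.99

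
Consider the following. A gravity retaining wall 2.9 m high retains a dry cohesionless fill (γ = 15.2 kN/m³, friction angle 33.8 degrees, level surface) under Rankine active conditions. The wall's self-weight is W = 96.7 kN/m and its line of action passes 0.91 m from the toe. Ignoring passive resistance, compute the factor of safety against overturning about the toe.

5.00

K_a = tan²(45° − 33.8°/2) = 0.2851.
P_a = ½K_aγH² = 0.5×0.2851×15.2×2.9² = 18.22 kN/m, acting at H/3 = 0.9667 m above the base.
Overturning moment M_o = P_a × H/3 = 18.22 × 0.9667 = 17.62.
Resisting moment M_r = W × 0.91 = 96.7 × 0.91 = 88.00.
FS_overturning = M_r/M_o = 88.00/17.62 = 4.996.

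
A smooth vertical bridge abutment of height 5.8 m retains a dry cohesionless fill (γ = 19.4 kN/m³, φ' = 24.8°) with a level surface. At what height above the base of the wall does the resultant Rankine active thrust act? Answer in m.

K_a = 0.4090.
The pressure distribution is triangular, so the resultant acts at H/3 above the base = 5.8/3 = 1.933 m.

1.93 m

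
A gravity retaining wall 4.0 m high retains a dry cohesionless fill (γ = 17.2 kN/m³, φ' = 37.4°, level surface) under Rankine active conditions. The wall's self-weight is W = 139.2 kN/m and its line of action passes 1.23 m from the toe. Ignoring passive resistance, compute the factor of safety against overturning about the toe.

3.82

K_a = tan²(45° − 37.4°/2) = 0.2443.
P_a = ½K_aγH² = 0.5×0.2443×17.2×4.0² = 33.61 kN/m, acting at H/3 = 1.333 m above the base.
Overturning moment M_o = P_a × H/3 = 33.61 × 1.333 = 44.81.
Resisting moment M_r = W × 1.23 = 139.2 × 1.23 = 171.2.
FS_overturning = M_r/M_o = 171.2/44.81 = 3.821.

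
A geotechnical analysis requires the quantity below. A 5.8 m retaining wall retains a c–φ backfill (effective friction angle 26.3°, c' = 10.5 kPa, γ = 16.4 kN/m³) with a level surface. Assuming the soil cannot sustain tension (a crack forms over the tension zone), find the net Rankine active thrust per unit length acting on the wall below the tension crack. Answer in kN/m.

44.2 kN/m

K_a = 0.3859; √K_a = 0.6212.
Tension-crack depth z_c = 2c/(γ√K_a) = 2×10.5/(16.4×0.6212) = 2.061 m.
σ_a at base = K_a γ H − 2c√K_a = 0.3859×16.4×5.8 − 2×10.5×0.6212 = 23.66 kPa.
P_a = ½ × 23.66 × (H − z_c) = 0.5×23.66×3.739 = 44.24 kN/m.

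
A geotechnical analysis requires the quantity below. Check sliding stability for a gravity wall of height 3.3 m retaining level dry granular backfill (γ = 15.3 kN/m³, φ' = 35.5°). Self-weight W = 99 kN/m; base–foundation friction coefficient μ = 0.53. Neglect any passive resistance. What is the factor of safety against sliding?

2.37

K_a = tan²(45° − 35.5°/2) = 0.2653.
P_a = ½K_aγH² = 0.5×0.2653×15.3×3.3² = 22.10 kN/m, acting at H/3 = 1.100 m above the base.
FS_sliding = μW / P_a = 0.53×99 / 22.10 = 2.374.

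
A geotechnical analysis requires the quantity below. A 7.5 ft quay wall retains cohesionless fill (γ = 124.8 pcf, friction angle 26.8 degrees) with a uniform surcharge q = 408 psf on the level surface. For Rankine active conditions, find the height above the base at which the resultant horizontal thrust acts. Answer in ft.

K_a = 0.3785.
Triangular part P₁ = ½K_aγH² = 1328 at H/3 = 2.500 ft; rectangular part P₂ = K_a q H = 1158 at H/2 = 3.750 ft.
ȳ = (P₁·2.500 + P₂·3.750)/(P₁+P₂) = 3.082 ft.

3.08 ft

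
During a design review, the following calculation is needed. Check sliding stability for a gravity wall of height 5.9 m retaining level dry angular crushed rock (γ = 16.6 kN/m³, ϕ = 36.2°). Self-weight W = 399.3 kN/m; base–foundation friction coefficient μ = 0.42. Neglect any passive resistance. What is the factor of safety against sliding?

2.26

K_a = tan²(45° − 36.2°/2) = 0.2574.
P_a = ½K_aγH² = 0.5×0.2574×16.6×5.9² = 74.36 kN/m, acting at H/3 = 1.967 m above the base.
FS_sliding = μW / P_a = 0.42×399.3 / 74.36 = 2.255.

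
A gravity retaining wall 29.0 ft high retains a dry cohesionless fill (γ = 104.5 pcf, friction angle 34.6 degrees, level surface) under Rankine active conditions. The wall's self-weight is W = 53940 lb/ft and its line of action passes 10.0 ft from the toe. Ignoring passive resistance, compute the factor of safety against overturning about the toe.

K_a = tan²(45° − 34.6°/2) = 0.2756.
P_a = ½K_aγH² = 0.5×0.2756×104.5×29.0² = 12110 lb/ft, acting at H/3 = 9.667 ft above the base.
Overturning moment M_o = P_a × H/3 = 12110 × 9.667 = 117100.
Resisting moment M_r = W × 10.0 = 53940 × 10.0 = 539400.
FS_overturning = M_r/M_o = 539400/117100 = 4.607.

4.61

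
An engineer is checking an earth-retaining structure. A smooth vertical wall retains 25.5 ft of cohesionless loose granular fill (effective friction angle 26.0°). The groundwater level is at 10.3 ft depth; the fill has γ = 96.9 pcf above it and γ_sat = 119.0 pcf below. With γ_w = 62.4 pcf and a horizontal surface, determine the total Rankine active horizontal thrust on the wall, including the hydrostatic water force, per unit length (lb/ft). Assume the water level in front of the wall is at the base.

17700 lb/ft

K_a = tan²(45° − φ/2) = 0.3905.
γ' = 119.0 − 62.4 = 56.60 pcf. Depth below WT = 15.2 ft.
σ'_h at WT = K_a γ d_w = 389.7 psf; at base = 389.7 + K_a γ' × 15.2 = 725.6 psf.
P₁ (0–10.3 ft) = ½×389.7×10.3 = 2007. P₂ (10.3–25.5 ft) = ½(389.7+725.6)×15.2 = 8477.
P_w = ½ γ_w h₂² = 0.5×62.4×15.2² = 7208. Total = 2007+8477+7208 = 17690 lb/ft.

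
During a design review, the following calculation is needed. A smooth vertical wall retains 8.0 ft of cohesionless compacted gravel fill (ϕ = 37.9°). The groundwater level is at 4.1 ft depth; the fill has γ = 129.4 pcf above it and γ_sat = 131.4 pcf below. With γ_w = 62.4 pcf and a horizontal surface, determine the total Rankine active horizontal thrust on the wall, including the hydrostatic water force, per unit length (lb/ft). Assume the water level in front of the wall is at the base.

1350 lb/ft

K_a = tan²(45° − φ/2) = 0.2389.
γ' = 131.4 − 62.4 = 69.00 pcf. Depth below WT = 3.9 ft.
σ'_h at WT = K_a γ d_w = 126.8 psf; at base = 126.8 + K_a γ' × 3.9 = 191.1 psf.
P₁ (0–4.1 ft) = ½×126.8×4.1 = 259.9. P₂ (4.1–8.0 ft) = ½(126.8+191.1)×3.9 = 619.8.
P_w = ½ γ_w h₂² = 0.5×62.4×3.9² = 474.6. Total = 259.9+619.8+474.6 = 1354 lb/ft.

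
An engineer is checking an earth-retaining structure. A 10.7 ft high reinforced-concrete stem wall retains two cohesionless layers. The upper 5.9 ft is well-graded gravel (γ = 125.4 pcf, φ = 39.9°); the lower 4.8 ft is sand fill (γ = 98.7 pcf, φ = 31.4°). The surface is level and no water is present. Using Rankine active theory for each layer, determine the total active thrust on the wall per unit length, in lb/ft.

K_a1 = tan²(45°−39.9°/2) = 0.2184; K_a2 = tan²(45°−31.4°/2) = 0.3149.
Layer 1: σ at base = K_a1 γ₁ h₁ = 161.6 psf; P₁ = ½×161.6×5.9 = 476.8.
Layer 2: σ_v at top = γ₁h₁ = 739.9; σ_h top = K_a2×739.9 = 233.0; σ_h base = K_a2×(739.9+98.7×4.8) = 382.2.
P₂ = ½(233.0+382.2)×4.8 = 1476. Total P_a = 476.8+1476 = 1953 lb/ft.

1950 lb/ft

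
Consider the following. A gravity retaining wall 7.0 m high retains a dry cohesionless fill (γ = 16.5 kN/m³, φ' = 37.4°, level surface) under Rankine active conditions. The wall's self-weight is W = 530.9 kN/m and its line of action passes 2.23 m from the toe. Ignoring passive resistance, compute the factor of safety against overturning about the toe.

K_a = tan²(45° − 37.4°/2) = 0.2443.
P_a = ½K_aγH² = 0.5×0.2443×16.5×7.0² = 98.74 kN/m, acting at H/3 = 2.333 m above the base.
Overturning moment M_o = P_a × H/3 = 98.74 × 2.333 = 230.4.
Resisting moment M_r = W × 2.23 = 530.9 × 2.23 = 1184.
FS_overturning = M_r/M_o = 1184/230.4 = 5.138.

5.14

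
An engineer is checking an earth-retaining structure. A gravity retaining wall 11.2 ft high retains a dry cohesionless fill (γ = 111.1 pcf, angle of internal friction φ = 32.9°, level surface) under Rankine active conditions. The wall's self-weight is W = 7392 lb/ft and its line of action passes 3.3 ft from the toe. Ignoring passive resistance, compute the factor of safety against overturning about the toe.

K_a = tan²(45° − 32.9°/2) = 0.2960.
P_a = ½K_aγH² = 0.5×0.2960×111.1×11.2² = 2063 lb/ft, acting at H/3 = 3.733 ft above the base.
Overturning moment M_o = P_a × H/3 = 2063 × 3.733 = 7701.
Resisting moment M_r = W × 3.3 = 7392 × 3.3 = 24390.
FS_overturning = M_r/M_o = 24390/7701 = 3.168.

3.17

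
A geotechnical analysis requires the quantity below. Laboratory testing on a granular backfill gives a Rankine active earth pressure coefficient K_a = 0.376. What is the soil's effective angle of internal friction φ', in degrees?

K_a = tan²(45° − φ/2) ⇒ 45° − φ/2 = arctan(√0.376) = 31.52°.
φ = 2(45° − 31.52°) = 26.97°.

27.0°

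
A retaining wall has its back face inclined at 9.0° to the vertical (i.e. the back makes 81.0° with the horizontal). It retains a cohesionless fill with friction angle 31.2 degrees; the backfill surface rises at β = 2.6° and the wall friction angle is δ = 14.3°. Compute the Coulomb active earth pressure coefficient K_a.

K_a = sin²(α+φ) / [sin²α · sin(α−δ) · (1 + √{sin(φ+δ)sin(φ−β) / (sin(α−δ)sin(α+β))})²].
With α = 81.0°, φ = 31.2°, δ = 14.3°, β = 2.6°: K_a = 0.3684.

0.368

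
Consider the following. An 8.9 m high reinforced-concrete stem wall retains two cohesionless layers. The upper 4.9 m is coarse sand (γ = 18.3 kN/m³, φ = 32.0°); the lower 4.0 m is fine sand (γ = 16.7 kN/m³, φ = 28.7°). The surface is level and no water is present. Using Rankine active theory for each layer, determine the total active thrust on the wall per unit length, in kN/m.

K_a1 = tan²(45°−32.0°/2) = 0.3073; K_a2 = tan²(45°−28.7°/2) = 0.3511.
Layer 1: σ at base = K_a1 γ₁ h₁ = 27.55 kPa; P₁ = ½×27.55×4.9 = 67.50.
Layer 2: σ_v at top = γ₁h₁ = 89.67; σ_h top = K_a2×89.67 = 31.49; σ_h base = K_a2×(89.67+16.7×4.0) = 54.94.
P₂ = ½(31.49+54.94)×4.0 = 172.9. Total P_a = 67.50+172.9 = 240.4 kN/m.

240 kN/m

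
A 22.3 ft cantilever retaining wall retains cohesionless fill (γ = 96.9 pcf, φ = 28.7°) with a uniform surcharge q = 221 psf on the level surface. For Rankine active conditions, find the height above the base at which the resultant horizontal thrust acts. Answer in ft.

8.06 ft

K_a = 0.3511.
Triangular part P₁ = ½K_aγH² = 8460 at H/3 = 7.433 ft; rectangular part P₂ = K_a q H = 1731 at H/2 = 11.15 ft.
ȳ = (P₁·7.433 + P₂·11.15)/(P₁+P₂) = 8.064 ft.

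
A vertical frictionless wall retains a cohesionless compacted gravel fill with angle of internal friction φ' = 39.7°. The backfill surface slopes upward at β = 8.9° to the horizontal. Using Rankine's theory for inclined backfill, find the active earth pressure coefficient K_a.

0.226

K_a = cos β · (cos β − √(cos²β − cos²φ)) / (cos β + √(cos²β − cos²φ)).
cos β = 0.9880, cos φ = 0.7694, √(cos²β − cos²φ) = 0.6197.
K_a = 0.9880 × (0.9880 − 0.6197)/(0.9880 + 0.6197) = 0.2263.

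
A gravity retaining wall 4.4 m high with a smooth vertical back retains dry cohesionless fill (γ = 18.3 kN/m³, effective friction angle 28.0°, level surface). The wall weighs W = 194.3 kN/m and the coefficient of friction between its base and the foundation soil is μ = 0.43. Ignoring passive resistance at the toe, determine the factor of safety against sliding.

1.31

K_a = tan²(45° − 28.0°/2) = 0.3610.
P_a = ½K_aγH² = 0.5×0.3610×18.3×4.4² = 63.95 kN/m, acting at H/3 = 1.467 m above the base.
FS_sliding = μW / P_a = 0.43×194.3 / 63.95 = 1.306.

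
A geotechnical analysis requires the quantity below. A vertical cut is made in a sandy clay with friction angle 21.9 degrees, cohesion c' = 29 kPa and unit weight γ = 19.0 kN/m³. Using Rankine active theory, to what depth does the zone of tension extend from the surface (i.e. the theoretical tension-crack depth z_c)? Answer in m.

K_a = tan²(45° − 21.9°/2) = 0.4567; √K_a = 0.6758.
The active pressure is zero where K_a γ z = 2c√K_a, so z_c = 2c/(γ√K_a) = 2×29/(19.0×0.6758) = 4.517 m.

4.52 m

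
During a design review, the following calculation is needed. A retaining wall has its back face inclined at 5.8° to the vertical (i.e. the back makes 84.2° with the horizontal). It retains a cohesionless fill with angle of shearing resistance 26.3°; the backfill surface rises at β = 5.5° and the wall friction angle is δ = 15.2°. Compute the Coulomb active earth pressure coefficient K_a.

0.421

K_a = sin²(α+φ) / [sin²α · sin(α−δ) · (1 + √{sin(φ+δ)sin(φ−β) / (sin(α−δ)sin(α+β))})²].
With α = 84.2°, φ = 26.3°, δ = 15.2°, β = 5.5°: K_a = 0.4208.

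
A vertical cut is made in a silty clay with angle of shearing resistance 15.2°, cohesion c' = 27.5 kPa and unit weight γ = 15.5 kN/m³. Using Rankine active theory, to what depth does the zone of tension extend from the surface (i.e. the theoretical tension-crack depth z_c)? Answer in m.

K_a = tan²(45° − 15.2°/2) = 0.5845; √K_a = 0.7646.
The active pressure is zero where K_a γ z = 2c√K_a, so z_c = 2c/(γ√K_a) = 2×27.5/(15.5×0.7646) = 4.641 m.

4.64 m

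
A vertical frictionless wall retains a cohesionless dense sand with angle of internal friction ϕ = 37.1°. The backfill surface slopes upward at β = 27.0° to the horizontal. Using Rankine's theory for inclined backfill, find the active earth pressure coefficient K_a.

0.342

K_a = cos β · (cos β − √(cos²β − cos²φ)) / (cos β + √(cos²β − cos²φ)).
cos β = 0.8910, cos φ = 0.7976, √(cos²β − cos²φ) = 0.3972.
K_a = 0.8910 × (0.8910 − 0.3972)/(0.8910 + 0.3972) = 0.3416.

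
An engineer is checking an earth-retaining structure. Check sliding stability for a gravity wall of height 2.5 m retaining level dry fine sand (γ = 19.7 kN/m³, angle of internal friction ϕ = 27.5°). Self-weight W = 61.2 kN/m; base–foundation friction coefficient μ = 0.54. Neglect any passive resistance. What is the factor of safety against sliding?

1.46

K_a = tan²(45° − 27.5°/2) = 0.3682.
P_a = ½K_aγH² = 0.5×0.3682×19.7×2.5² = 22.67 kN/m, acting at H/3 = 0.8333 m above the base.
FS_sliding = μW / P_a = 0.54×61.2 / 22.67 = 1.458.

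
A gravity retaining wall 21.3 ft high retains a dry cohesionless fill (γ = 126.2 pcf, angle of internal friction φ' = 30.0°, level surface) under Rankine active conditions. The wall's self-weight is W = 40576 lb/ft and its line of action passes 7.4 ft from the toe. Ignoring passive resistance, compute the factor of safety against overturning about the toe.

K_a = tan²(45° − 30.0°/2) = 0.3333.
P_a = ½K_aγH² = 0.5×0.3333×126.2×21.3² = 9543 lb/ft, acting at H/3 = 7.100 ft above the base.
Overturning moment M_o = P_a × H/3 = 9543 × 7.100 = 67750.
Resisting moment M_r = W × 7.4 = 40576 × 7.4 = 300300.
FS_overturning = M_r/M_o = 300300/67750 = 4.432.

4.43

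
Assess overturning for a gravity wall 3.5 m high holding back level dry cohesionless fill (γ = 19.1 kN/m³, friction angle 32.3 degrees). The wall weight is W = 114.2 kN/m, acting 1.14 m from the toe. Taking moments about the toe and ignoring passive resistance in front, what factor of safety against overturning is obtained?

K_a = tan²(45° − 32.3°/2) = 0.3035.
P_a = ½K_aγH² = 0.5×0.3035×19.1×3.5² = 35.50 kN/m, acting at H/3 = 1.167 m above the base.
Overturning moment M_o = P_a × H/3 = 35.50 × 1.167 = 41.42.
Resisting moment M_r = W × 1.14 = 114.2 × 1.14 = 130.2.
FS_overturning = M_r/M_o = 130.2/41.42 = 3.143.

3.14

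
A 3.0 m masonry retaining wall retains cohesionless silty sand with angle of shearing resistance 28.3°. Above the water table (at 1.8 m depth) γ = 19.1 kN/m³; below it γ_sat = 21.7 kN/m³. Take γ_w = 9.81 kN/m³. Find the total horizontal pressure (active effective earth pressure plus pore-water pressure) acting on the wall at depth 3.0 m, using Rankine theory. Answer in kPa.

29.1 kPa

K_a = (1 − sin φ)/(1 + sin φ) = 0.3568.
γ' = 21.7 − 9.81 = 11.89 kN/m³.
Effective vertical stress at 3.0 m: σ'_v = 19.1×1.8 + 11.89×1.20 = 48.65 kPa.
σ'_h = K_a σ'_v = 0.3568 × 48.65 = 17.36 kPa; u = γ_w × 1.20 = 11.77 kPa.
Total σ_h = 17.36 + 11.77 = 29.13 kPa.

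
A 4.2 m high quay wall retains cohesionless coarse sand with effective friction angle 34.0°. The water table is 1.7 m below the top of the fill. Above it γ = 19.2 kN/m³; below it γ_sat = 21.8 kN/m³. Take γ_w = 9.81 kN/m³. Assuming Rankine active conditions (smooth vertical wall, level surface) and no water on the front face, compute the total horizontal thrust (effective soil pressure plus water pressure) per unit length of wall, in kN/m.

72.2 kN/m

K_a = tan²(45° − φ/2) = 0.2827.
γ' = 21.8 − 9.81 = 11.99 kN/m³. Depth below WT = 2.5 m.
σ'_h at WT = K_a γ d_w = 9.228 kPa; at base = 9.228 + K_a γ' × 2.5 = 17.70 kPa.
P₁ (0–1.7 m) = ½×9.228×1.7 = 7.844. P₂ (1.7–4.2 m) = ½(9.228+17.70)×2.5 = 33.66.
P_w = ½ γ_w h₂² = 0.5×9.81×2.5² = 30.66. Total = 7.844+33.66+30.66 = 72.16 kN/m.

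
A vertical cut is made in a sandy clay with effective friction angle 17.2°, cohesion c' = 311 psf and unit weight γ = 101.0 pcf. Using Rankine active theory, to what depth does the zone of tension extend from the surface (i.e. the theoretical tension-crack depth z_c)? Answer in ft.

K_a = tan²(45° − 17.2°/2) = 0.5436; √K_a = 0.7373.
The active pressure is zero where K_a γ z = 2c√K_a, so z_c = 2c/(γ√K_a) = 2×311/(101.0×0.7373) = 8.353 ft.

8.35 ft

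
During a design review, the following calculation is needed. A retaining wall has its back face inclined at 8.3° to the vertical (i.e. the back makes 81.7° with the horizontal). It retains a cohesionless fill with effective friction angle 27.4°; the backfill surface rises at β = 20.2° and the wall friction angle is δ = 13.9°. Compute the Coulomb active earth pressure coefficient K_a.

K_a = sin²(α+φ) / [sin²α · sin(α−δ) · (1 + √{sin(φ+δ)sin(φ−β) / (sin(α−δ)sin(α+β))})²].
With α = 81.7°, φ = 27.4°, δ = 13.9°, β = 20.2°: K_a = 0.5809.

0.581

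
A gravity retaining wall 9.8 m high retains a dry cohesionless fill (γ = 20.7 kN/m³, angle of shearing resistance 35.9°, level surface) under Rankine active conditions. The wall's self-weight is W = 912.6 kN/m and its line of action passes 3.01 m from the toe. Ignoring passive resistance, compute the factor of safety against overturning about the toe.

3.24

K_a = tan²(45° − 35.9°/2) = 0.2607.
P_a = ½K_aγH² = 0.5×0.2607×20.7×9.8² = 259.2 kN/m, acting at H/3 = 3.267 m above the base.
Overturning moment M_o = P_a × H/3 = 259.2 × 3.267 = 846.6.
Resisting moment M_r = W × 3.01 = 912.6 × 3.01 = 2747.
FS_overturning = M_r/M_o = 2747/846.6 = 3.244.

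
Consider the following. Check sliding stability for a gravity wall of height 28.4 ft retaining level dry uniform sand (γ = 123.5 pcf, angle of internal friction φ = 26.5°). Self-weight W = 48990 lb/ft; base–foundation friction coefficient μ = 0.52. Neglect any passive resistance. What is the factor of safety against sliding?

K_a = tan²(45° − 26.5°/2) = 0.3829.
P_a = ½K_aγH² = 0.5×0.3829×123.5×28.4² = 19070 lb/ft, acting at H/3 = 9.467 ft above the base.
FS_sliding = μW / P_a = 0.52×48990 / 19070 = 1.336.

1.34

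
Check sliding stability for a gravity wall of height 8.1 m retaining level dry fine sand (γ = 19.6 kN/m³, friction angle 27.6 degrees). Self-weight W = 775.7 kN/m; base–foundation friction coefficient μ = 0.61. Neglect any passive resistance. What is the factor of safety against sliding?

K_a = tan²(45° − 27.6°/2) = 0.3668.
P_a = ½K_aγH² = 0.5×0.3668×19.6×8.1² = 235.8 kN/m, acting at H/3 = 2.700 m above the base.
FS_sliding = μW / P_a = 0.61×775.7 / 235.8 = 2.006.

2.01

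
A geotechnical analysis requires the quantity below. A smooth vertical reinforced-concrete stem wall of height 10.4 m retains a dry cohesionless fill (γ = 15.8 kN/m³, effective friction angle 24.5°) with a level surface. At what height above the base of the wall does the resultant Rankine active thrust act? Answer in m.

K_a = 0.4137.
The pressure distribution is triangular, so the resultant acts at H/3 above the base = 10.4/3 = 3.467 m.

3.47 m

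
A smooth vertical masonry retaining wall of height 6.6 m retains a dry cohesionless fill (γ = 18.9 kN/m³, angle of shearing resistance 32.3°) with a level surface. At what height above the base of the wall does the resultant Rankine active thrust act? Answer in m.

2.20 m

K_a = 0.3035.
The pressure distribution is triangular, so the resultant acts at H/3 above the base = 6.6/3 = 2.200 m.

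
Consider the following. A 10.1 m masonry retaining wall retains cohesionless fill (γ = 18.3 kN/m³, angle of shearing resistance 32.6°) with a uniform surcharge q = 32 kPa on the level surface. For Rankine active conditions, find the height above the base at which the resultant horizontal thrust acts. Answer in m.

3.80 m

K_a = 0.2997.
Triangular part P₁ = ½K_aγH² = 279.8 at H/3 = 3.367 m; rectangular part P₂ = K_a q H = 96.88 at H/2 = 5.050 m.
ȳ = (P₁·3.367 + P₂·5.050)/(P₁+P₂) = 3.800 m.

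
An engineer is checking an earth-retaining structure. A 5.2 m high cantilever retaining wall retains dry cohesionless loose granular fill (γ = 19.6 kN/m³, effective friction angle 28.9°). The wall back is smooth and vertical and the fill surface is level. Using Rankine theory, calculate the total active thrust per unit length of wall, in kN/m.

92.3 kN/m

K_a = tan²(45° − φ/2) = 0.3484.
P_a = ½ K_a γ H² = 0.5 × 0.3484 × 19.6 × 5.2² = 92.31 kN/m.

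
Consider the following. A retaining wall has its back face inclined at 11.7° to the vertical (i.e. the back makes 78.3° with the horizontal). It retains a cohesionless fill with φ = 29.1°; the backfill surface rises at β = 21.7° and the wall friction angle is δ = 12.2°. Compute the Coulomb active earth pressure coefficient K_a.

K_a = sin²(α+φ) / [sin²α · sin(α−δ) · (1 + √{sin(φ+δ)sin(φ−β) / (sin(α−δ)sin(α+β))})²].
With α = 78.3°, φ = 29.1°, δ = 12.2°, β = 21.7°: K_a = 0.6078.

0.608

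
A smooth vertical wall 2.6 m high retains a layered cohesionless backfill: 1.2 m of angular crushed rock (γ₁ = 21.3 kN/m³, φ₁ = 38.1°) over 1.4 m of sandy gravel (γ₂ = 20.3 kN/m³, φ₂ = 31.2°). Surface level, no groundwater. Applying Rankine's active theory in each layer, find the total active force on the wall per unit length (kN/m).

21.3 kN/m

K_a1 = tan²(45°−38.1°/2) = 0.2368; K_a2 = tan²(45°−31.2°/2) = 0.3175.
Layer 1: σ at base = K_a1 γ₁ h₁ = 6.053 kPa; P₁ = ½×6.053×1.2 = 3.632.
Layer 2: σ_v at top = γ₁h₁ = 25.56; σ_h top = K_a2×25.56 = 8.115; σ_h base = K_a2×(25.56+20.3×1.4) = 17.14.
P₂ = ½(8.115+17.14)×1.4 = 17.68. Total P_a = 3.632+17.68 = 21.31 kN/m.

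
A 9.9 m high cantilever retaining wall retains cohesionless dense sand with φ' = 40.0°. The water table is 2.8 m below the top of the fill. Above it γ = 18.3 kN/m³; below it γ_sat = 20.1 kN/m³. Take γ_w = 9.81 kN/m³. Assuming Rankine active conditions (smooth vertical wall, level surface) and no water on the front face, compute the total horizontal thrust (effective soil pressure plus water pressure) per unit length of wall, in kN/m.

398 kN/m

K_a = tan²(45° − φ/2) = 0.2174.
γ' = 20.1 − 9.81 = 10.29 kN/m³. Depth below WT = 7.1 m.
σ'_h at WT = K_a γ d_w = 11.14 kPa; at base = 11.14 + K_a γ' × 7.1 = 27.03 kPa.
P₁ (0–2.8 m) = ½×11.14×2.8 = 15.60. P₂ (2.8–9.9 m) = ½(11.14+27.03)×7.1 = 135.5.
P_w = ½ γ_w h₂² = 0.5×9.81×7.1² = 247.3. Total = 15.60+135.5+247.3 = 398.4 kN/m.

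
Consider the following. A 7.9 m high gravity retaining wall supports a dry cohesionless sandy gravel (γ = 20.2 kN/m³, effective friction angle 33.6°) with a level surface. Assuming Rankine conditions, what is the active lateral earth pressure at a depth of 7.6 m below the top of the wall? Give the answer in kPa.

K_a = (1 − sin φ)/(1 + sin φ) = 0.2875.
σ_h = K_a γ z = 0.2875 × 20.2 × 7.6 = 44.14 kPa.

44.1 kPa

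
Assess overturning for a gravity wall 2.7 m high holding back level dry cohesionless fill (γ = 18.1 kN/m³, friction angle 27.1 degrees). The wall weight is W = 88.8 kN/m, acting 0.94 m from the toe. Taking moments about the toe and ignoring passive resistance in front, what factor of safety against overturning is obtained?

3.76

K_a = tan²(45° − 27.1°/2) = 0.3741.
P_a = ½K_aγH² = 0.5×0.3741×18.1×2.7² = 24.68 kN/m, acting at H/3 = 0.9000 m above the base.
Overturning moment M_o = P_a × H/3 = 24.68 × 0.9000 = 22.21.
Resisting moment M_r = W × 0.94 = 88.8 × 0.94 = 83.47.
FS_overturning = M_r/M_o = 83.47/22.21 = 3.758.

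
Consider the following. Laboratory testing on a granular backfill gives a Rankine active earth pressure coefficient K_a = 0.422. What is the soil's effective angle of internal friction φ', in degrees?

K_a = tan²(45° − φ/2) ⇒ 45° − φ/2 = arctan(√0.422) = 33.01°.
φ = 2(45° − 33.01°) = 23.98°.

24.0°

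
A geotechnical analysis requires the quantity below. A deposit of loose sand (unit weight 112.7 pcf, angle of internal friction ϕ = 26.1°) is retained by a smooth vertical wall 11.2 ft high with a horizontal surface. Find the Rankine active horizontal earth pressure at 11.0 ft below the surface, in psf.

K_a = (1 − sin φ)/(1 + sin φ) = 0.3889.
σ_h = K_a γ z = 0.3889 × 112.7 × 11.0 = 482.2 psf.

482 psf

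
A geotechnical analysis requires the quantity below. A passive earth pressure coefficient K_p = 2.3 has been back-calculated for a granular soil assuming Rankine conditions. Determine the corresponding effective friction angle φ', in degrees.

K_p = (1+sin φ)/(1−sin φ) ⇒ sin φ = (K_p − 1)/(K_p + 1) = 0.3939.
φ = arcsin(0.3939) = 23.20°.

23.2°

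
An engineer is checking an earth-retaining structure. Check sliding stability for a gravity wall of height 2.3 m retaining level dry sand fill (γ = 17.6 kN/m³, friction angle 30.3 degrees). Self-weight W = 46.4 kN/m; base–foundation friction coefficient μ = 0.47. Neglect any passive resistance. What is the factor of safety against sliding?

1.42

K_a = tan²(45° − 30.3°/2) = 0.3293.
P_a = ½K_aγH² = 0.5×0.3293×17.6×2.3² = 15.33 kN/m, acting at H/3 = 0.7667 m above the base.
FS_sliding = μW / P_a = 0.47×46.4 / 15.33 = 1.423.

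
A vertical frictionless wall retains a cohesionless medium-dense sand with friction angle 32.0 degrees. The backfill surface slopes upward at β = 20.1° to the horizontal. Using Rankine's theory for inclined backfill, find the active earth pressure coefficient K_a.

K_a = cos β · (cos β − √(cos²β − cos²φ)) / (cos β + √(cos²β − cos²φ)).
cos β = 0.9391, cos φ = 0.8480, √(cos²β − cos²φ) = 0.4034.
K_a = 0.9391 × (0.9391 − 0.4034)/(0.9391 + 0.4034) = 0.3747.

0.375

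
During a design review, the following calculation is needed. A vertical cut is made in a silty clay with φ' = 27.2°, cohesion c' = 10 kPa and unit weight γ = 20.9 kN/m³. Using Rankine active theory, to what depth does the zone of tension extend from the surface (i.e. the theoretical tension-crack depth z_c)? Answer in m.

1.57 m

K_a = tan²(45° − 27.2°/2) = 0.3726; √K_a = 0.6104.
The active pressure is zero where K_a γ z = 2c√K_a, so z_c = 2c/(γ√K_a) = 2×10/(20.9×0.6104) = 1.568 m.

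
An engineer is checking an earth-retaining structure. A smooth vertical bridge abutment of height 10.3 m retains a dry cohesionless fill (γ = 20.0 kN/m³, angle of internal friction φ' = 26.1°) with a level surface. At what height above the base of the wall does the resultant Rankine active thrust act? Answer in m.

K_a = 0.3889.
The pressure distribution is triangular, so the resultant acts at H/3 above the base = 10.3/3 = 3.433 m.

3.43 m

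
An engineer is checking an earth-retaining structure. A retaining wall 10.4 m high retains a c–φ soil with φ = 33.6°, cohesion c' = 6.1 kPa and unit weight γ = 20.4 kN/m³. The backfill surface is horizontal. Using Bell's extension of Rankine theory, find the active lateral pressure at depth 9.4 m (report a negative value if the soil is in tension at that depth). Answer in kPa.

K_a = (1 − sin φ)/(1 + sin φ) = 0.2875.
σ_a = K_a γ z − 2c√K_a = 0.2875×20.4×9.4 − 2×6.1×0.5362 = 48.59 kPa.

48.6 kPa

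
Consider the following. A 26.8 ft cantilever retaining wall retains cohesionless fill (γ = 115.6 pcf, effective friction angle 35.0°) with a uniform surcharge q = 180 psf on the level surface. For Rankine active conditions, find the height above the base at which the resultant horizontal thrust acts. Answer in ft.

9.40 ft

K_a = 0.2710.
Triangular part P₁ = ½K_aγH² = 11250 at H/3 = 8.933 ft; rectangular part P₂ = K_a q H = 1307 at H/2 = 13.40 ft.
ȳ = (P₁·8.933 + P₂·13.40)/(P₁+P₂) = 9.398 ft.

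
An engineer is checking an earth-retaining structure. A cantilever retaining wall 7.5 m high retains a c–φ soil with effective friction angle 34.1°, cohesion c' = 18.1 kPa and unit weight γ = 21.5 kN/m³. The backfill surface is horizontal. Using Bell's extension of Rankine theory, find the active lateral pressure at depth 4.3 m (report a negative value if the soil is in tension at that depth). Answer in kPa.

K_a = (1 − sin φ)/(1 + sin φ) = 0.2815.
σ_a = K_a γ z − 2c√K_a = 0.2815×21.5×4.3 − 2×18.1×0.5306 = 6.820 kPa.

6.82 kPa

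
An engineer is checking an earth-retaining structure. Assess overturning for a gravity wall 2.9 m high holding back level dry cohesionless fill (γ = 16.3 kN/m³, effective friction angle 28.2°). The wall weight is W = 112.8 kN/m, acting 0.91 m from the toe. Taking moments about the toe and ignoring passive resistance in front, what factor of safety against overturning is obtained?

K_a = tan²(45° − 28.2°/2) = 0.3582.
P_a = ½K_aγH² = 0.5×0.3582×16.3×2.9² = 24.55 kN/m, acting at H/3 = 0.9667 m above the base.
Overturning moment M_o = P_a × H/3 = 24.55 × 0.9667 = 23.73.
Resisting moment M_r = W × 0.91 = 112.8 × 0.91 = 102.6.
FS_overturning = M_r/M_o = 102.6/23.73 = 4.325.

4.33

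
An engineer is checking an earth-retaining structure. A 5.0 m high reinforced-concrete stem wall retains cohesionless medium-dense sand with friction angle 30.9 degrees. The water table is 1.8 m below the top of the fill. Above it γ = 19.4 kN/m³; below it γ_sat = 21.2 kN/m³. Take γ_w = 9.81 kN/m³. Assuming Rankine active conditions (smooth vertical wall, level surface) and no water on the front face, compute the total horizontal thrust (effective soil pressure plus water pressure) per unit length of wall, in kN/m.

115 kN/m

K_a = tan²(45° − φ/2) = 0.3214.
γ' = 21.2 − 9.81 = 11.39 kN/m³. Depth below WT = 3.2 m.
σ'_h at WT = K_a γ d_w = 11.22 kPa; at base = 11.22 + K_a γ' × 3.2 = 22.94 kPa.
P₁ (0–1.8 m) = ½×11.22×1.8 = 10.10. P₂ (1.8–5.0 m) = ½(11.22+22.94)×3.2 = 54.66.
P_w = ½ γ_w h₂² = 0.5×9.81×3.2² = 50.23. Total = 10.10+54.66+50.23 = 115.0 kN/m.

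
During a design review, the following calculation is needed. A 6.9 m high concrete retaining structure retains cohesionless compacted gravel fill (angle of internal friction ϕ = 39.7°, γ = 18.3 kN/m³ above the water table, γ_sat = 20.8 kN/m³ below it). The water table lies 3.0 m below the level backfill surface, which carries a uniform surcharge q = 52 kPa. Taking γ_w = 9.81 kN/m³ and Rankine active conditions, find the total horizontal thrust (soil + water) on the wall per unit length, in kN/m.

237 kN/m

K_a = tan²(45° − φ/2) = 0.2204.
γ' = 20.8 − 9.81 = 10.99 kN/m³. h₂ = H − d_w = 3.9 m.
σ'_h: at surface K_a·q = 11.46; at WT K_a(q+γd_w) = 23.56; at base K_a(q+γd_w+γ'h₂) = 33.01 kPa.
P₁ = ½(11.46+23.56)×3.0 = 52.54; P₂ = ½(23.56+33.01)×3.9 = 110.3; P_w = ½γ_w h₂² = 74.61.
Total = 52.54+110.3+74.61 = 237.5 kN/m.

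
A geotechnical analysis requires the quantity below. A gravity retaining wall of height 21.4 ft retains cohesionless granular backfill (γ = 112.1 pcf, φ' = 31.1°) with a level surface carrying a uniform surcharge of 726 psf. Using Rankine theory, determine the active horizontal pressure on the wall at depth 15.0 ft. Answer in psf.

768 psf

K_a = (1 − sin φ)/(1 + sin φ) = 0.3188.
σ_v = γz + q = 112.1 × 15.0 + 726 = 2408 psf.
σ_h = K_a σ_v = 0.3188 × 2408 = 767.5 psf.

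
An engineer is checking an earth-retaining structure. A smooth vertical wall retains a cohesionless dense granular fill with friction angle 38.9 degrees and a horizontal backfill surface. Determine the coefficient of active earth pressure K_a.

0.229

K_a = (1 − sin φ)/(1 + sin φ) = (1 − sin 38.9°)/(1 + sin 38.9°) = 0.2285.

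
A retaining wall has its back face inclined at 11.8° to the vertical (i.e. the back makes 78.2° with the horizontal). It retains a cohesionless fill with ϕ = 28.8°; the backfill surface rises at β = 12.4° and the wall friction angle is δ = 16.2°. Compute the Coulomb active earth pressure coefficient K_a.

0.496

K_a = sin²(α+φ) / [sin²α · sin(α−δ) · (1 + √{sin(φ+δ)sin(φ−β) / (sin(α−δ)sin(α+β))})²].
With α = 78.2°, φ = 28.8°, δ = 16.2°, β = 12.4°: K_a = 0.4965.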